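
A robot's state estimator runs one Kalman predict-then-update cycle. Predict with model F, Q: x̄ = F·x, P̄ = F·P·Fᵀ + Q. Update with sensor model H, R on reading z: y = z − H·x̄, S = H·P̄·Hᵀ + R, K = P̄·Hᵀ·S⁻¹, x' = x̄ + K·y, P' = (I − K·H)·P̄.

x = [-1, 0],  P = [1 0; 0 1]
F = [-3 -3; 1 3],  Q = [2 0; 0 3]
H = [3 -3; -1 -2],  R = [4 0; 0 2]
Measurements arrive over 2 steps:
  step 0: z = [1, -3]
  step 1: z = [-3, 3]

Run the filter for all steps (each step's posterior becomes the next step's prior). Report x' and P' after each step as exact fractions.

step 0: x̄ = F·x = [3, -1]
step 0: P̄ = F·P·Fᵀ + Q = [20 -12; -12 13]
step 0: y = z − H·x̄ = [-11, -2]
step 0: S = H·P̄·Hᵀ + R = [517 54; 54 26]
step 0: K = P̄·Hᵀ·S⁻¹ = [60/277 -82/277; -597/5263 -1594/5263]
step 0: x' = x̄ + K·y = [335/277, 4492/5263]
step 0: P' = (I − K·H)·P̄ = [108/277 28/277; 28/277 1328/5263]
step 1: x̄ = F·x = [-32571/5263, 19841/5263]
step 1: P̄ = F·P·Fᵀ + Q = [50522/5263 -24492/5263; -24492/5263 32985/5263]
step 1: y = z − H·x̄ = [141447/5263, 22900/5263]
step 1: S = H·P̄·Hᵀ + R = [1213471/5263 119820/5263; 119820/5263 95020/5263]
step 1: K = P̄·Hᵀ·S⁻¹ = [204900/959027 -2739013/9590270; -108441/959027 -2818893/9590270]
step 1: x' = x̄ + K·y = [-1620049/959027, -525530/959027]
step 1: P' = (I − K·H)·P̄ = [1823671/4795135 457671/4795135; 457671/4795135 1180611/4795135]

step 0: x' = [335/277, 4492/5263], P' = [108/277 28/277; 28/277 1328/5263]
step 1: x' = [-1620049/959027, -525530/959027], P' = [1823671/4795135 457671/4795135; 457671/4795135 1180611/4795135]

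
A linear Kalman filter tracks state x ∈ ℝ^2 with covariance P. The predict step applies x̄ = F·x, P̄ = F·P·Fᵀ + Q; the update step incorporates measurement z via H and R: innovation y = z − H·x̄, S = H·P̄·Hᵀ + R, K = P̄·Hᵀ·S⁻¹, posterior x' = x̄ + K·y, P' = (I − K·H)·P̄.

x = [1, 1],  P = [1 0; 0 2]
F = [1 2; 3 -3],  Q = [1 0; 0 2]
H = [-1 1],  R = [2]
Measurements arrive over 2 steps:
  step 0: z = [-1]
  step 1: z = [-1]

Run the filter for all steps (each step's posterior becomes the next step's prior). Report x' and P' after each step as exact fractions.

step 0: x̄ = F·x = [3, 0]
step 0: P̄ = F·P·Fᵀ + Q = [10 -9; -9 29]
step 0: y = z − H·x̄ = [2]
step 0: S = H·P̄·Hᵀ + R = [59]
step 0: K = P̄·Hᵀ·S⁻¹ = [-19/59; 38/59]
step 0: x' = x̄ + K·y = [139/59, 76/59]
step 0: P' = (I − K·H)·P̄ = [229/59 191/59; 191/59 267/59]
step 1: x̄ = F·x = [291/59, 189/59]
step 1: P̄ = F·P·Fᵀ + Q = [2120/59 -342/59; -342/59 1144/59]
step 1: y = z − H·x̄ = [43/59]
step 1: S = H·P̄·Hᵀ + R = [4066/59]
step 1: K = P̄·Hᵀ·S⁻¹ = [-1231/2033; 743/2033]
step 1: x' = x̄ + K·y = [9130/2033, 7054/2033]
step 1: P' = (I − K·H)·P̄ = [21682/2033 19220/2033; 19220/2033 20706/2033]

step 0: x' = [139/59, 76/59], P' = [229/59 191/59; 191/59 267/59]
step 1: x' = [9130/2033, 7054/2033], P' = [21682/2033 19220/2033; 19220/2033 20706/2033]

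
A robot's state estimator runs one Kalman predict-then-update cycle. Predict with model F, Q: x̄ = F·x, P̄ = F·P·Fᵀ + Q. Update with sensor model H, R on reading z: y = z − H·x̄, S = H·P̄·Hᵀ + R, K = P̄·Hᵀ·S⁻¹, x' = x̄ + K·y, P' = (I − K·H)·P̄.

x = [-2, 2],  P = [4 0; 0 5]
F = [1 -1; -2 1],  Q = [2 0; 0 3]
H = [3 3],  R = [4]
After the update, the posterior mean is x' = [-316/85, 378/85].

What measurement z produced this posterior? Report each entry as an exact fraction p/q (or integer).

x̄ = F·x = [-4, 6]
P̄ = F·P·Fᵀ + Q = [11 -13; -13 24]
S = H·P̄·Hᵀ + R = [85]
K = P̄·Hᵀ·S⁻¹ = [-6/85; 33/85]
x' − x̄ = [24/85, -132/85] = K·y
y = (KᵀK)⁻¹·Kᵀ·(x' − x̄) = [-4]
z = y + H·x̄ = [-4] + [6] = [2]

z = [2]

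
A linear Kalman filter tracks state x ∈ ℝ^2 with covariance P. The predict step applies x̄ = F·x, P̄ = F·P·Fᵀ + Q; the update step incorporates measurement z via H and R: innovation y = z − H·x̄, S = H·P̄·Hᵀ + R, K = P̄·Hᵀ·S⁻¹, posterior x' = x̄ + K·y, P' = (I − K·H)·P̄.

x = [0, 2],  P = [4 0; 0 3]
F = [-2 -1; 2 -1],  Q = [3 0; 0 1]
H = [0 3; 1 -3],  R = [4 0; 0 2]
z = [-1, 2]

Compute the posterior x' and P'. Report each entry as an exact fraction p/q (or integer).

x̄ = F·x = [-2, -2]
P̄ = F·P·Fᵀ + Q = [22 -13; -13 20]
y = z − H·x̄ = [5, -2]
S = H·P̄·Hᵀ + R = [184 -219; -219 282]
K = P̄·Hᵀ·S⁻¹ = [787/1309 2683/3927; 311/1309 -292/3927]
x' = x̄ + K·y = [-1415/3927, -2605/3927]
P' = (I − K·H)·P̄ = [14810/3927 3148/3927; 3148/3927 1244/3927]

x' = [-1415/3927, -2605/3927]
P' = [14810/3927 3148/3927; 3148/3927 1244/3927]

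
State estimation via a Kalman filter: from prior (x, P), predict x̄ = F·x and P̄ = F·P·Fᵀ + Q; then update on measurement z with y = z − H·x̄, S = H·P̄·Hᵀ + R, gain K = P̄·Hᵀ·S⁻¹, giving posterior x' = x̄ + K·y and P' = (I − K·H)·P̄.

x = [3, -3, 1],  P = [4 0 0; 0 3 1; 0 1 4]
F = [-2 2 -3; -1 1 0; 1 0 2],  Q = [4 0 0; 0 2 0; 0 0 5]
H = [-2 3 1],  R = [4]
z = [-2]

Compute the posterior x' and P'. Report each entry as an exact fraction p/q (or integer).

x̄ = F·x = [-15, -6, 5]
P̄ = F·P·Fᵀ + Q = [56 11 -28; 11 9 -2; -28 -2 25]
y = z − H·x̄ = [-19]
S = H·P̄·Hᵀ + R = [302]
K = P̄·Hᵀ·S⁻¹ = [-107/302; 3/302; 75/302]
x' = x̄ + K·y = [-2497/302, -1869/302, 85/302]
P' = (I − K·H)·P̄ = [5463/302 3643/302 -431/302; 3643/302 2709/302 -829/302; -431/302 -829/302 1925/302]

x' = [-2497/302, -1869/302, 85/302]
P' = [5463/302 3643/302 -431/302; 3643/302 2709/302 -829/302; -431/302 -829/302 1925/302]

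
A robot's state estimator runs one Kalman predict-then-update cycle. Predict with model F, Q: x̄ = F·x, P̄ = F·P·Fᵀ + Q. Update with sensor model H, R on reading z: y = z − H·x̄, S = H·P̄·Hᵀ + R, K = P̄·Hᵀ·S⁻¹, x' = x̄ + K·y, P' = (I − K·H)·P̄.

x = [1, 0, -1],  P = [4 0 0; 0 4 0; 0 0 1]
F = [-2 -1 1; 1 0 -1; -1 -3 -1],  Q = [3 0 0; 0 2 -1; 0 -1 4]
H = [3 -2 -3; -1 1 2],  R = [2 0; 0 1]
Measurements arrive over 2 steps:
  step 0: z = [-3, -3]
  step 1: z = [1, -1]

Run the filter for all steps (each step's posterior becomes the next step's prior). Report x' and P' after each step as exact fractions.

step 0: x̄ = F·x = [-3, 2, 0]
step 0: P̄ = F·P·Fᵀ + Q = [24 -9 19; -9 7 -4; 19 -4 45]
step 0: y = z − H·x̄ = [10, -8]
step 0: S = H·P̄·Hᵀ + R = [369 -202; -202 138]
step 0: K = P̄·Hᵀ·S⁻¹ = [2782/5059 8511/10118; -1193/5059 -1453/5059; 1937/5059 10583/10118]
step 0: x' = x̄ + K·y = [-21401/5059, 9812/5059, -22962/5059]
step 0: P' = (I − K·H)·P̄ = [16665/10118 1103/5059 11485/10118; 1103/5059 12440/5059 -6395/5059; 11485/10118 -6395/5059 17429/10118]
step 1: x̄ = F·x = [10028/5059, 1561/5059, 14927/5059]
step 1: P̄ = F·P·Fᵀ + Q = [127787/10118 -15650/5059 71524/5059; -15650/5059 15680/5059 -27171/5059; 71524/5059 -27171/5059 128976/5059]
step 1: y = z − H·x̄ = [22878/5059, -26446/5059]
step 1: S = H·P̄·Hᵀ + R = [765959/10118 -482467/10118; -482467/10118 474113/10118]
step 1: K = P̄·Hᵀ·S⁻¹ = [6844318/12885621 27485/33999; -1894435/12885621 -8387/33999; 4128143/12885621 33925/33999]
step 1: x' = x̄ + K·y = [2039578/12885621, 12025451/12885621, -10524631/12885621]
step 1: P' = (I − K·H)·P̄ = [20605327/12885621 3188264/12885621 13916939/12885621; 3188264/12885621 26678551/12885621 -13334480/12885621; 13916939/12885621 -13334480/12885621 20054497/12885621]

step 0: x' = [-21401/5059, 9812/5059, -22962/5059], P' = [16665/10118 1103/5059 11485/10118; 1103/5059 12440/5059 -6395/5059; 11485/10118 -6395/5059 17429/10118]
step 1: x' = [2039578/12885621, 12025451/12885621, -10524631/12885621], P' = [20605327/12885621 3188264/12885621 13916939/12885621; 3188264/12885621 26678551/12885621 -13334480/12885621; 13916939/12885621 -13334480/12885621 20054497/12885621]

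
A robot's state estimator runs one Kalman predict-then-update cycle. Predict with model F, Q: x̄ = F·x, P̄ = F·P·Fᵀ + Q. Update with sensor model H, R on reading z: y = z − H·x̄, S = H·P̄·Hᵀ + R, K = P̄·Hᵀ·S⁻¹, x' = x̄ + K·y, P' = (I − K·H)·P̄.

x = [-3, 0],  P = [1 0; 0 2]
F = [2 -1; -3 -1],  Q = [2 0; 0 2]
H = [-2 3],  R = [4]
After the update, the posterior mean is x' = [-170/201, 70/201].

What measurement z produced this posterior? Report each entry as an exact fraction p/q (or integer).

z = [2]

x̄ = F·x = [-6, 9]
P̄ = F·P·Fᵀ + Q = [8 -4; -4 13]
S = H·P̄·Hᵀ + R = [201]
K = P̄·Hᵀ·S⁻¹ = [-28/201; 47/201]
x' − x̄ = [1036/201, -1739/201] = K·y
y = (KᵀK)⁻¹·Kᵀ·(x' − x̄) = [-37]
z = y + H·x̄ = [-37] + [39] = [2]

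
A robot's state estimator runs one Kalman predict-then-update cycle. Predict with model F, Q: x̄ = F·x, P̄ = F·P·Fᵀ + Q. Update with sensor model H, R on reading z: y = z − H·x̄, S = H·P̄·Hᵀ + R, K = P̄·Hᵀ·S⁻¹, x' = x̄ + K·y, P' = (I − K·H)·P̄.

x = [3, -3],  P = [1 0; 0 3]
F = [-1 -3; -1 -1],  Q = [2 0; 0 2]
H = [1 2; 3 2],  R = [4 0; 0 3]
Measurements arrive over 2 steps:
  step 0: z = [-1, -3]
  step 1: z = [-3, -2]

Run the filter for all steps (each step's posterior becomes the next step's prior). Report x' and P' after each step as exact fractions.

step 0: x̄ = F·x = [6, 0]
step 0: P̄ = F·P·Fᵀ + Q = [30 10; 10 6]
step 0: y = z − H·x̄ = [-7, -21]
step 0: S = H·P̄·Hᵀ + R = [98 194; 194 417]
step 0: K = P̄·Hᵀ·S⁻¹ = [-49/323 108/323; 27/85 -4/85]
step 0: x' = x̄ + K·y = [13/323, -21/17]
step 0: P' = (I − K·H)·P̄ = [260/323 -12/17; -12/17 84/85]
step 1: x̄ = F·x = [1184/323, 386/323]
step 1: P̄ = F·P·Fᵀ + Q = [12054/1615 1528/1615; 1528/1615 3846/1615]
step 1: y = z − H·x̄ = [-2925/323, -4970/323]
step 1: S = H·P̄·Hᵀ + R = [8002/323 12754/323; 12754/323 147051/1615]
step 1: K = P̄·Hᵀ·S⁻¹ = [-86375/562507 187476/562507; 177390/562507 -29968/562507]
step 1: x' = x̄ + K·y = [-40559/562507, -473056/562507]
step 1: P' = (I − K·H)·P̄ = [453964/562507 -399732/562507; -399732/562507 554646/562507]

step 0: x' = [13/323, -21/17], P' = [260/323 -12/17; -12/17 84/85]
step 1: x' = [-40559/562507, -473056/562507], P' = [453964/562507 -399732/562507; -399732/562507 554646/562507]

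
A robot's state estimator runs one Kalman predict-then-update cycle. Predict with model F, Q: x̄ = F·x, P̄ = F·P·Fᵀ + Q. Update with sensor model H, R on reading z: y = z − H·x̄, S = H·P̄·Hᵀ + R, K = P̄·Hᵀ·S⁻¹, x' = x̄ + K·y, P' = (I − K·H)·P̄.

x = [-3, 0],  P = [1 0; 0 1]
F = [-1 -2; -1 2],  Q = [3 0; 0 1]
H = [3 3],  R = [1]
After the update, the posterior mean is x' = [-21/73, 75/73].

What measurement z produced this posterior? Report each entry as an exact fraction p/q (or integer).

z = [2]

x̄ = F·x = [3, 3]
P̄ = F·P·Fᵀ + Q = [8 -3; -3 6]
S = H·P̄·Hᵀ + R = [73]
K = P̄·Hᵀ·S⁻¹ = [15/73; 9/73]
x' − x̄ = [-240/73, -144/73] = K·y
y = (KᵀK)⁻¹·Kᵀ·(x' − x̄) = [-16]
z = y + H·x̄ = [-16] + [18] = [2]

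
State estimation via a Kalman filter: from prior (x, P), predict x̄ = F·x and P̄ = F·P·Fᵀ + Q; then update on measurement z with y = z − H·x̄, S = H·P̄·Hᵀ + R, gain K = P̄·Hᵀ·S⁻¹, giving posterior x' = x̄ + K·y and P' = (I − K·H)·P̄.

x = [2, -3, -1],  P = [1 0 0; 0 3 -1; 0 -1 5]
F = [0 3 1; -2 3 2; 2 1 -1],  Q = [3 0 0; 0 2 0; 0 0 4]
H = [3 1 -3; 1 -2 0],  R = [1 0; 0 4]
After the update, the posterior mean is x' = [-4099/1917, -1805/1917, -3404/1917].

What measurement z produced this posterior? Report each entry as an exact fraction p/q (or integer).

x̄ = F·x = [-10, -15, 2]
P̄ = F·P·Fᵀ + Q = [29 28 6; 28 41 -4; 6 -4 18]
S = H·P̄·Hᵀ + R = [549 -177; -177 85]
K = P̄·Hᵀ·S⁻¹ = [1733/7668 391/2556; 2087/15336 -1799/5112; -461/7668 101/2556]
x' − x̄ = [15071/1917, 26950/1917, -7238/1917] = K·y
y = (KᵀK)⁻¹·Kᵀ·(x' − x̄) = [49, -21]
z = y + H·x̄ = [49, -21] + [-51, 20] = [-2, -1]

z = [-2, -1]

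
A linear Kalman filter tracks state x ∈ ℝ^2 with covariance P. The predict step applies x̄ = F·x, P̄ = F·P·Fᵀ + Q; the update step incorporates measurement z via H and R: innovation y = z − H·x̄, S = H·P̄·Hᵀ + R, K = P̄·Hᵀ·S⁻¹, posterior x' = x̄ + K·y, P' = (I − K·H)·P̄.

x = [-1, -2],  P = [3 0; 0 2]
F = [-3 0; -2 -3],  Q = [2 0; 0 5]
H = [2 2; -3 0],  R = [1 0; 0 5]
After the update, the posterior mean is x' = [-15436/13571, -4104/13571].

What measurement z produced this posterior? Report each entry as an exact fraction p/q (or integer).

z = [-3, 3]

x̄ = F·x = [3, 8]
P̄ = F·P·Fᵀ + Q = [29 18; 18 35]
S = H·P̄·Hᵀ + R = [401 -282; -282 266]
K = P̄·Hᵀ·S⁻¹ = [235/13571 -8379/27142; 6484/13571 4119/13571]
x' − x̄ = [-56149/13571, -112672/13571] = K·y
y = (KᵀK)⁻¹·Kᵀ·(x' − x̄) = [-25, 12]
z = y + H·x̄ = [-25, 12] + [22, -9] = [-3, 3]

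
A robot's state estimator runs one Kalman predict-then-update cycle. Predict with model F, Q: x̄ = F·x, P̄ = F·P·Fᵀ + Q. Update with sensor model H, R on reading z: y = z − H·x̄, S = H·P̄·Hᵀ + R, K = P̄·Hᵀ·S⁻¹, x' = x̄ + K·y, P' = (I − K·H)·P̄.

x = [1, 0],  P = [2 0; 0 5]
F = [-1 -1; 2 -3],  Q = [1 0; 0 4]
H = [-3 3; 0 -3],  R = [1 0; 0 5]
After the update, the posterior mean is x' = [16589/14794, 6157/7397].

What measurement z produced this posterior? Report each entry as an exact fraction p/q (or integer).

x̄ = F·x = [-1, 2]
P̄ = F·P·Fᵀ + Q = [8 11; 11 57]
S = H·P̄·Hᵀ + R = [388 -414; -414 518]
K = P̄·Hᵀ·S⁻¹ = [-2250/7397 -4539/14794; 345/14794 -2304/7397]
x' − x̄ = [31383/14794, -8637/7397] = K·y
y = (KᵀK)⁻¹·Kᵀ·(x' − x̄) = [-10, 3]
z = y + H·x̄ = [-10, 3] + [9, -6] = [-1, -3]

z = [-1, -3]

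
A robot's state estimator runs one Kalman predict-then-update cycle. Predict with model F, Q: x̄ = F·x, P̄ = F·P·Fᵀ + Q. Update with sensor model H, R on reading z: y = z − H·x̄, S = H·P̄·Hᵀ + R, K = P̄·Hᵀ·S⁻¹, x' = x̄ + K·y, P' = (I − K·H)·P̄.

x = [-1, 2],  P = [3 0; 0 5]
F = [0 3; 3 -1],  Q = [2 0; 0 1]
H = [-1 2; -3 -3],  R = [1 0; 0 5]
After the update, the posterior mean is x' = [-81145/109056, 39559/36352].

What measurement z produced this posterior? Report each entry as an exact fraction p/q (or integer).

z = [3, -1]

x̄ = F·x = [6, -5]
P̄ = F·P·Fᵀ + Q = [47 -15; -15 33]
S = H·P̄·Hᵀ + R = [240 -12; -12 455]
K = P̄·Hᵀ·S⁻¹ = [-36187/109056 -1997/9088; 12069/36352 -999/9088]
x' − x̄ = [-735481/109056, 221319/36352] = K·y
y = (KᵀK)⁻¹·Kᵀ·(x' − x̄) = [19, 2]
z = y + H·x̄ = [19, 2] + [-16, -3] = [3, -1]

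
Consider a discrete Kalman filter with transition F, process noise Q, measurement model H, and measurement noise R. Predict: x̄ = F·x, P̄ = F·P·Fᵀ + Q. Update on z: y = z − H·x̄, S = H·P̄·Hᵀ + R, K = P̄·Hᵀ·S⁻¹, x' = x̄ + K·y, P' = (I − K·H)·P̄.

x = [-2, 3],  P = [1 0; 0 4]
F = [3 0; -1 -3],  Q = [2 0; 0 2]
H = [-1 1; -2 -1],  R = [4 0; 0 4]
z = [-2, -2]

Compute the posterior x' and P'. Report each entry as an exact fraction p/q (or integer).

x' = [887/1076, -224/269]
P' = [221/269 -108/269; -108/269 564/269]

x̄ = F·x = [-6, -7]
P̄ = F·P·Fᵀ + Q = [11 -3; -3 39]
y = z − H·x̄ = [-1, -21]
S = H·P̄·Hᵀ + R = [60 -14; -14 75]
K = P̄·Hᵀ·S⁻¹ = [-329/1076 -167/538; 168/269 -87/269]
x' = x̄ + K·y = [887/1076, -224/269]
P' = (I − K·H)·P̄ = [221/269 -108/269; -108/269 564/269]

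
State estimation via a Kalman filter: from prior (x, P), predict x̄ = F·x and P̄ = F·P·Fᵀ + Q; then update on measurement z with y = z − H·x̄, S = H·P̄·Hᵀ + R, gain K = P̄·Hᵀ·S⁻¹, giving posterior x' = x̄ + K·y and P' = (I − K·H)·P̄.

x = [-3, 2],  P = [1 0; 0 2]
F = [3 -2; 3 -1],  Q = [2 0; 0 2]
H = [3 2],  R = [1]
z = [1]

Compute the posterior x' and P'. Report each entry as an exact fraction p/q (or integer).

x' = [103/190, -15/38]
P' = [331/380 -91/76; -91/76 143/76]

x̄ = F·x = [-13, -11]
P̄ = F·P·Fᵀ + Q = [19 13; 13 13]
y = z − H·x̄ = [62]
S = H·P̄·Hᵀ + R = [380]
K = P̄·Hᵀ·S⁻¹ = [83/380; 13/76]
x' = x̄ + K·y = [103/190, -15/38]
P' = (I − K·H)·P̄ = [331/380 -91/76; -91/76 143/76]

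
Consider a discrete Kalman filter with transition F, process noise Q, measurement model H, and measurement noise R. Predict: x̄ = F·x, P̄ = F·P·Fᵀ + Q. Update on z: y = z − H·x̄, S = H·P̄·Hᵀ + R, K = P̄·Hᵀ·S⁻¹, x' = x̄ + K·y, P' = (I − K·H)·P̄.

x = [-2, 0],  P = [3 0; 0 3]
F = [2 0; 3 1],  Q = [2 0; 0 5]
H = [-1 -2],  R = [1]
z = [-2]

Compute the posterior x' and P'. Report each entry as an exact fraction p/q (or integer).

x' = [-8/227, 222/227]
P' = [678/227 -314/227; -314/227 201/227]

x̄ = F·x = [-4, -6]
P̄ = F·P·Fᵀ + Q = [14 18; 18 35]
y = z − H·x̄ = [-18]
S = H·P̄·Hᵀ + R = [227]
K = P̄·Hᵀ·S⁻¹ = [-50/227; -88/227]
x' = x̄ + K·y = [-8/227, 222/227]
P' = (I − K·H)·P̄ = [678/227 -314/227; -314/227 201/227]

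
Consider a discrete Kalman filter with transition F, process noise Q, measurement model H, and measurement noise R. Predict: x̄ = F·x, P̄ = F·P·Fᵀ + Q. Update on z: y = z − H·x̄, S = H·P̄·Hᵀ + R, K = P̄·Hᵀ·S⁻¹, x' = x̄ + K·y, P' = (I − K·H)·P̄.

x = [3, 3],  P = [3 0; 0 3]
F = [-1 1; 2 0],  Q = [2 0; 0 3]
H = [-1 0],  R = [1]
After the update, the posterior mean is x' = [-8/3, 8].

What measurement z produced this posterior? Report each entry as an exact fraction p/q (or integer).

z = [3]

x̄ = F·x = [0, 6]
P̄ = F·P·Fᵀ + Q = [8 -6; -6 15]
S = H·P̄·Hᵀ + R = [9]
K = P̄·Hᵀ·S⁻¹ = [-8/9; 2/3]
x' − x̄ = [-8/3, 2] = K·y
y = (KᵀK)⁻¹·Kᵀ·(x' − x̄) = [3]
z = y + H·x̄ = [3] + [0] = [3]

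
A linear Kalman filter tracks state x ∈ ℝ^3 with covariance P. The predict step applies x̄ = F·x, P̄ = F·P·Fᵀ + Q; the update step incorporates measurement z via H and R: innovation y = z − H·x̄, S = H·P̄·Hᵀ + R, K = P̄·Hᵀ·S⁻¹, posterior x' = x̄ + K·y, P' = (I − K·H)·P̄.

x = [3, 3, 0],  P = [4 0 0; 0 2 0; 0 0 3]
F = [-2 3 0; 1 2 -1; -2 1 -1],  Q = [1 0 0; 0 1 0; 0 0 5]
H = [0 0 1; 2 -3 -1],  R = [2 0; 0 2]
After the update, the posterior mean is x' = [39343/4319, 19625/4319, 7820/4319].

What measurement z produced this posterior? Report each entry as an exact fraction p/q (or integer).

z = [2, 3]

x̄ = F·x = [3, 9, -3]
P̄ = F·P·Fᵀ + Q = [35 4 22; 4 16 -1; 22 -1 26]
S = H·P̄·Hᵀ + R = [28 21; 21 170]
K = P̄·Hᵀ·S⁻¹ = [2984/4319 78/617; 649/4319 -153/617; 3979/4319 6/617]
x' − x̄ = [26386/4319, -19246/4319, 20777/4319] = K·y
y = (KᵀK)⁻¹·Kᵀ·(x' − x̄) = [5, 21]
z = y + H·x̄ = [5, 21] + [-3, -18] = [2, 3]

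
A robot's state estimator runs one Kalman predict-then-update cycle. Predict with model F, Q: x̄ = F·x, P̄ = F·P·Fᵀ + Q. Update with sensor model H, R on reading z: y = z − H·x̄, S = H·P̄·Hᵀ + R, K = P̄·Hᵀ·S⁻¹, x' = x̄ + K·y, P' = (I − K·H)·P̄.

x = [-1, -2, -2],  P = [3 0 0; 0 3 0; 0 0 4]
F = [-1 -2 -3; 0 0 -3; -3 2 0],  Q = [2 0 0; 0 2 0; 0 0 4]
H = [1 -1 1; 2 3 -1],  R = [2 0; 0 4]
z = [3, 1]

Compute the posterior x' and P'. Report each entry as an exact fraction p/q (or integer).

x̄ = F·x = [11, 6, -1]
P̄ = F·P·Fᵀ + Q = [53 36 -3; 36 38 0; -3 0 43]
y = z − H·x̄ = [-1, -40]
S = H·P̄·Hᵀ + R = [58 -18; -18 1045]
K = P̄·Hᵀ·S⁻¹ = [9268/30143 6419/30143; 629/30143 5376/30143; 20459/30143 -1061/30143]
x' = x̄ + K·y = [65545/30143, -34811/30143, -8162/30143]
P' = (I − K·H)·P̄ = [74904/30143 -90250/30143 -146618/30143; -90250/30143 146756/30143 238264/30143; -146618/30143 238264/30143 425800/30143]

x' = [65545/30143, -34811/30143, -8162/30143]
P' = [74904/30143 -90250/30143 -146618/30143; -90250/30143 146756/30143 238264/30143; -146618/30143 238264/30143 425800/30143]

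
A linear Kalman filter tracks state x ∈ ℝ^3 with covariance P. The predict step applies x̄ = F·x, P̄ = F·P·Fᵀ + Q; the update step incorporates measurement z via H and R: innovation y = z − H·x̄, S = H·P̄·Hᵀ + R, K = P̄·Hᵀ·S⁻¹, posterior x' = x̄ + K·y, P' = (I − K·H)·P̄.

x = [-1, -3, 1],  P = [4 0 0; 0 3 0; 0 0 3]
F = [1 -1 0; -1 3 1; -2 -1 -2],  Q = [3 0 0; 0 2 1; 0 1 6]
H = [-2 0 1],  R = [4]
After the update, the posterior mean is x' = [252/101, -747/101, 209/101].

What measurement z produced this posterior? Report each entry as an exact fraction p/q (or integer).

x̄ = F·x = [2, -7, 3]
P̄ = F·P·Fᵀ + Q = [10 -13 -5; -13 36 -6; -5 -6 37]
S = H·P̄·Hᵀ + R = [101]
K = P̄·Hᵀ·S⁻¹ = [-25/101; 20/101; 47/101]
x' − x̄ = [50/101, -40/101, -94/101] = K·y
y = (KᵀK)⁻¹·Kᵀ·(x' − x̄) = [-2]
z = y + H·x̄ = [-2] + [-1] = [-3]

z = [-3]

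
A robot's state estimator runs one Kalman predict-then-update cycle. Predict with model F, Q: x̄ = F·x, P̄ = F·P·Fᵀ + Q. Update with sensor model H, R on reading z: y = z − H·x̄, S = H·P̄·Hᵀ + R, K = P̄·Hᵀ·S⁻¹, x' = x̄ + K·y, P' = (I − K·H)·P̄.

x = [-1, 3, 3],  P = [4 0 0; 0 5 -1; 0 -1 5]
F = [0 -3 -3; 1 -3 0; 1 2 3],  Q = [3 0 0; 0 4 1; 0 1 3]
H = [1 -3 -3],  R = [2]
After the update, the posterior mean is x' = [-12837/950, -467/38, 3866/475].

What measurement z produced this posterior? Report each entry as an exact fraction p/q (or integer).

x̄ = F·x = [-18, -10, 14]
P̄ = F·P·Fᵀ + Q = [75 36 -60; 36 53 -16; -60 -16 60]
S = H·P̄·Hᵀ + R = [950]
K = P̄·Hᵀ·S⁻¹ = [147/950; -3/38; -96/475]
x' − x̄ = [4263/950, -87/38, -2784/475] = K·y
y = (KᵀK)⁻¹·Kᵀ·(x' − x̄) = [29]
z = y + H·x̄ = [29] + [-30] = [-1]

z = [-1]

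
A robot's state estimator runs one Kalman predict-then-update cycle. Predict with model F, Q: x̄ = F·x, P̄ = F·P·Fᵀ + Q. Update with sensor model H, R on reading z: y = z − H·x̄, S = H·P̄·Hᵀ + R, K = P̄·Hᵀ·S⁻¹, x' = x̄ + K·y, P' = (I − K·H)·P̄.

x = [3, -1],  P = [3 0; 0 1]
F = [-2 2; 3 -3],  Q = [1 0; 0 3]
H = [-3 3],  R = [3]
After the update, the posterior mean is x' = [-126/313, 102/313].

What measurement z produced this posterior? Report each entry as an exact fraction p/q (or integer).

z = [2]

x̄ = F·x = [-8, 12]
P̄ = F·P·Fᵀ + Q = [17 -24; -24 39]
S = H·P̄·Hᵀ + R = [939]
K = P̄·Hᵀ·S⁻¹ = [-41/313; 63/313]
x' − x̄ = [2378/313, -3654/313] = K·y
y = (KᵀK)⁻¹·Kᵀ·(x' − x̄) = [-58]
z = y + H·x̄ = [-58] + [60] = [2]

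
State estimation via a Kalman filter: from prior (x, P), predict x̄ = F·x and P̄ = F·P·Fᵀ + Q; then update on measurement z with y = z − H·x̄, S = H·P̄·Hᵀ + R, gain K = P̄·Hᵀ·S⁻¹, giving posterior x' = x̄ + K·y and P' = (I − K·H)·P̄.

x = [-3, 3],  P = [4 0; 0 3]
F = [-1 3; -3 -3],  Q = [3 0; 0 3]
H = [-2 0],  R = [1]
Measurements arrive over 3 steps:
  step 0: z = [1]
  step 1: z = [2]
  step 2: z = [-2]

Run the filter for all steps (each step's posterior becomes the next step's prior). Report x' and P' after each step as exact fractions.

step 0: x' = [-56/137, 750/137], P' = [34/137 -15/137; -15/137 8142/137]
step 1: x' = [-292946/295389, 241354/98463], P' = [73813/295389 -24362/98463; -24362/98463 333577/32821]
step 2: x' = [116138064/113968321, 275484564/113968321], P' = [28418233/113968321 -26359782/113968321; -26359782/113968321 1106394933/113968321]

step 0: x̄ = F·x = [12, 0]
step 0: P̄ = F·P·Fᵀ + Q = [34 -15; -15 66]
step 0: y = z − H·x̄ = [25]
step 0: S = H·P̄·Hᵀ + R = [137]
step 0: K = P̄·Hᵀ·S⁻¹ = [-68/137; 30/137]
step 0: x' = x̄ + K·y = [-56/137, 750/137]
step 0: P' = (I − K·H)·P̄ = [34/137 -15/137; -15/137 8142/137]
step 1: x̄ = F·x = [2306/137, -2082/137]
step 1: P̄ = F·P·Fᵀ + Q = [73813/137 -73086/137; -73086/137 73725/137]
step 1: y = z − H·x̄ = [4886/137]
step 1: S = H·P̄·Hᵀ + R = [295389/137]
step 1: K = P̄·Hᵀ·S⁻¹ = [-147626/295389; 48724/98463]
step 1: x' = x̄ + K·y = [-292946/295389, 241354/98463]
step 1: P' = (I − K·H)·P̄ = [73813/295389 -24362/98463; -24362/98463 333577/32821]
step 2: x̄ = F·x = [2465132/295389, -431116/98463]
step 2: P̄ = F·P·Fᵀ + Q = [28418233/295389 -8786594/98463; -8786594/98463 3028297/32821]
step 2: y = z − H·x̄ = [4339486/295389]
step 2: S = H·P̄·Hᵀ + R = [113968321/295389]
step 2: K = P̄·Hᵀ·S⁻¹ = [-56836466/113968321; 52719564/113968321]
step 2: x' = x̄ + K·y = [116138064/113968321, 275484564/113968321]
step 2: P' = (I − K·H)·P̄ = [28418233/113968321 -26359782/113968321; -26359782/113968321 1106394933/113968321]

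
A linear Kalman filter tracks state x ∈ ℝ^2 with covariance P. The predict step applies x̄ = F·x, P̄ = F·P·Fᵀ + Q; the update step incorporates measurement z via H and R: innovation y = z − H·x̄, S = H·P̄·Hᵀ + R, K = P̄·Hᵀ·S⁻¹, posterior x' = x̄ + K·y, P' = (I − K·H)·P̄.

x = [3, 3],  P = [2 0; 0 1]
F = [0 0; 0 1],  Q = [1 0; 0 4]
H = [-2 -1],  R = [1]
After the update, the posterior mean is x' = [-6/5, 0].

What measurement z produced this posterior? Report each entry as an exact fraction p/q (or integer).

z = [3]

x̄ = F·x = [0, 3]
P̄ = F·P·Fᵀ + Q = [1 0; 0 5]
S = H·P̄·Hᵀ + R = [10]
K = P̄·Hᵀ·S⁻¹ = [-1/5; -1/2]
x' − x̄ = [-6/5, -3] = K·y
y = (KᵀK)⁻¹·Kᵀ·(x' − x̄) = [6]
z = y + H·x̄ = [6] + [-3] = [3]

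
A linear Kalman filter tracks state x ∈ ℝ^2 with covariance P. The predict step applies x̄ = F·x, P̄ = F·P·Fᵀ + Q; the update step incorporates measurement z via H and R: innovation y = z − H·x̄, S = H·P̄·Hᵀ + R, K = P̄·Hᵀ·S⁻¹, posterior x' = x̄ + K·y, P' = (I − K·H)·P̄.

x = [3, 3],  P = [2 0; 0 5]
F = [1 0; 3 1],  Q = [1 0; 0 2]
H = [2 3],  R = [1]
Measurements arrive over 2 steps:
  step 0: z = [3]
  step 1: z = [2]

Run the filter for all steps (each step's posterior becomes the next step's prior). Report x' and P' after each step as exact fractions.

step 0: x̄ = F·x = [3, 12]
step 0: P̄ = F·P·Fᵀ + Q = [3 6; 6 25]
step 0: y = z − H·x̄ = [-39]
step 0: S = H·P̄·Hᵀ + R = [310]
step 0: K = P̄·Hᵀ·S⁻¹ = [12/155; 87/310]
step 0: x' = x̄ + K·y = [-3/155, 327/310]
step 0: P' = (I − K·H)·P̄ = [177/155 -114/155; -114/155 181/310]
step 1: x̄ = F·x = [-3/155, 309/310]
step 1: P̄ = F·P·Fᵀ + Q = [332/155 417/155; 417/155 2619/310]
step 1: y = z − H·x̄ = [-59/62]
step 1: S = H·P̄·Hᵀ + R = [7309/62]
step 1: K = P̄·Hᵀ·S⁻¹ = [766/7309; 1905/7309]
step 1: x' = x̄ + K·y = [-4352/36545, 27363/36545]
step 1: P' = (I − K·H)·P̄ = [30958/36545 -19362/36545; -19362/36545 16083/36545]

step 0: x' = [-3/155, 327/310], P' = [177/155 -114/155; -114/155 181/310]
step 1: x' = [-4352/36545, 27363/36545], P' = [30958/36545 -19362/36545; -19362/36545 16083/36545]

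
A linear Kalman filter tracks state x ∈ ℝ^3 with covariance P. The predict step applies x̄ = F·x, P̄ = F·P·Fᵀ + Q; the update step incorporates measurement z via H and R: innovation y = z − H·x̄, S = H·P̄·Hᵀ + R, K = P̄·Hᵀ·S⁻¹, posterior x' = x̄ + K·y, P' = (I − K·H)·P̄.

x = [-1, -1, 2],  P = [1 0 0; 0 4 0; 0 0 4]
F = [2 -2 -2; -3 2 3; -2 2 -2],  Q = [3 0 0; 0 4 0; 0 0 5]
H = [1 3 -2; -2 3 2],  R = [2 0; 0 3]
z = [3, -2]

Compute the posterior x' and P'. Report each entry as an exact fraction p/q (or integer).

x' = [166855/604423, 137152/604423, -639264/604423]
P' = [2249461/604423 323249/604423 1640824/604423; 323249/604423 129063/604423 259946/604423; 1640824/604423 259946/604423 1383775/604423]

x̄ = F·x = [-4, 7, -4]
P̄ = F·P·Fᵀ + Q = [39 -46 -4; -46 65 -2; -4 -2 41]
y = z − H·x̄ = [-22, -23]
S = H·P̄·Hᵀ + R = [554 457; 457 1468]
K = P̄·Hᵀ·S⁻¹ = [-31220/604423 -82509/604423; 95273/604423 86861/604423; -173444/604423 88580/604423]
x' = x̄ + K·y = [166855/604423, 137152/604423, -639264/604423]
P' = (I − K·H)·P̄ = [2249461/604423 323249/604423 1640824/604423; 323249/604423 129063/604423 259946/604423; 1640824/604423 259946/604423 1383775/604423]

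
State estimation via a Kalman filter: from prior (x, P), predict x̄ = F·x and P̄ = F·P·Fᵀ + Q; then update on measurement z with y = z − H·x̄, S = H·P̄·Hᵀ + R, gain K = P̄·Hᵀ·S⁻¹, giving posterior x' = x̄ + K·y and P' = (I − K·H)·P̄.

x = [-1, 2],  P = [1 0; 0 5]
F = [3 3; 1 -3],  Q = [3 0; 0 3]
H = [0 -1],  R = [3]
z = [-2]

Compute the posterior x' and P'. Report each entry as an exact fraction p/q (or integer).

x̄ = F·x = [3, -7]
P̄ = F·P·Fᵀ + Q = [57 -42; -42 49]
y = z − H·x̄ = [-9]
S = H·P̄·Hᵀ + R = [52]
K = P̄·Hᵀ·S⁻¹ = [21/26; -49/52]
x' = x̄ + K·y = [-111/26, 77/52]
P' = (I − K·H)·P̄ = [300/13 -63/26; -63/26 147/52]

x' = [-111/26, 77/52]
P' = [300/13 -63/26; -63/26 147/52]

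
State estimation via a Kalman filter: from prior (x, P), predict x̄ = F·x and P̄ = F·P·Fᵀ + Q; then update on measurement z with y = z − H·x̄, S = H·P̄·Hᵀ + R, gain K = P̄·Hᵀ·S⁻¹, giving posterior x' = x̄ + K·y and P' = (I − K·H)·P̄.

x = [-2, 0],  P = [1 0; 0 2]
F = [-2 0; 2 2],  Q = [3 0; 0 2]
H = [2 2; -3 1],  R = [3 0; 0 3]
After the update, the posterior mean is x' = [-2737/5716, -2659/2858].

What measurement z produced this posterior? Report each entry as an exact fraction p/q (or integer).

x̄ = F·x = [4, -4]
P̄ = F·P·Fᵀ + Q = [7 -4; -4 14]
S = H·P̄·Hᵀ + R = [55 2; 2 104]
K = P̄·Hᵀ·S⁻¹ = [337/2858 -1387/5716; 507/1429 695/2858]
x' − x̄ = [-25601/5716, 8773/2858] = K·y
y = (KᵀK)⁻¹·Kᵀ·(x' − x̄) = [-3, 17]
z = y + H·x̄ = [-3, 17] + [0, -16] = [-3, 1]

z = [-3, 1]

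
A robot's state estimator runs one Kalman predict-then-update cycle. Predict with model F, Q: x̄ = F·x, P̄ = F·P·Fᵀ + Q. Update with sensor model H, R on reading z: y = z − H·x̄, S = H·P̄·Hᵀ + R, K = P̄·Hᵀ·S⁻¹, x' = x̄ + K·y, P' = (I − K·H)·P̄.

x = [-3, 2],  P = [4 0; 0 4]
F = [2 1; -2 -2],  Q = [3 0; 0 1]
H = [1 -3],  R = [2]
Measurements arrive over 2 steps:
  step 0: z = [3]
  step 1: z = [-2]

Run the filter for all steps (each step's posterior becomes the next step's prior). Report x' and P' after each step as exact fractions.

step 0: x̄ = F·x = [-4, 2]
step 0: P̄ = F·P·Fᵀ + Q = [23 -24; -24 33]
step 0: y = z − H·x̄ = [13]
step 0: S = H·P̄·Hᵀ + R = [466]
step 0: K = P̄·Hᵀ·S⁻¹ = [95/466; -123/466]
step 0: x' = x̄ + K·y = [-629/466, -667/466]
step 0: P' = (I − K·H)·P̄ = [1693/466 501/466; 501/466 249/466]
step 1: x̄ = F·x = [-1925/466, 1296/233]
step 1: P̄ = F·P·Fᵀ + Q = [10423/466 -5138/233; -5138/233 6121/233]
step 1: y = z − H·x̄ = [8769/466]
step 1: S = H·P̄·Hᵀ + R = [183189/466]
step 1: K = P̄·Hᵀ·S⁻¹ = [41251/183189; -47002/183189]
step 1: x' = x̄ + K·y = [6503/61063, 44825/61063]
step 1: P' = (I − K·H)·P̄ = [445781/183189 121093/183189; 121093/183189 71699/183189]

step 0: x' = [-629/466, -667/466], P' = [1693/466 501/466; 501/466 249/466]
step 1: x' = [6503/61063, 44825/61063], P' = [445781/183189 121093/183189; 121093/183189 71699/183189]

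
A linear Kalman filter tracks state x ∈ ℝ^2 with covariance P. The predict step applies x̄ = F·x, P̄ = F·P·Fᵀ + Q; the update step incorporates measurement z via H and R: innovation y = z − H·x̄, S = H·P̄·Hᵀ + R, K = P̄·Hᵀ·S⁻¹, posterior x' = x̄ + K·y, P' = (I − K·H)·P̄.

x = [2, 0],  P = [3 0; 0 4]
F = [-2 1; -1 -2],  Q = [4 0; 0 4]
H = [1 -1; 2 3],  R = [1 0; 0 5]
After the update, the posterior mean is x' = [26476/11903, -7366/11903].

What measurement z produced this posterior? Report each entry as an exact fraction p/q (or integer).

x̄ = F·x = [-4, -2]
P̄ = F·P·Fᵀ + Q = [20 -2; -2 23]
S = H·P̄·Hᵀ + R = [48 -31; -31 268]
K = P̄·Hᵀ·S⁻¹ = [6950/11903 2314/11903; -4685/11903 2345/11903]
x' − x̄ = [74088/11903, 16440/11903] = K·y
y = (KᵀK)⁻¹·Kᵀ·(x' − x̄) = [5, 17]
z = y + H·x̄ = [5, 17] + [-2, -14] = [3, 3]

z = [3, 3]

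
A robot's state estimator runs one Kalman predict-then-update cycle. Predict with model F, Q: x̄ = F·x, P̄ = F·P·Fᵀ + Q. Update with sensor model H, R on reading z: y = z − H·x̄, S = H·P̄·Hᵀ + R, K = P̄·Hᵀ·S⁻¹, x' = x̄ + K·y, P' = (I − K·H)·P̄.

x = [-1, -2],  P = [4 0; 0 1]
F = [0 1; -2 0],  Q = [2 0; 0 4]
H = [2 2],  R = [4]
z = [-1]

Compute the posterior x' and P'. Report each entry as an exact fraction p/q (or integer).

x' = [-33/16, 19/12]
P' = [21/8 -5/2; -5/2 10/3]

x̄ = F·x = [-2, 2]
P̄ = F·P·Fᵀ + Q = [3 0; 0 20]
y = z − H·x̄ = [-1]
S = H·P̄·Hᵀ + R = [96]
K = P̄·Hᵀ·S⁻¹ = [1/16; 5/12]
x' = x̄ + K·y = [-33/16, 19/12]
P' = (I − K·H)·P̄ = [21/8 -5/2; -5/2 10/3]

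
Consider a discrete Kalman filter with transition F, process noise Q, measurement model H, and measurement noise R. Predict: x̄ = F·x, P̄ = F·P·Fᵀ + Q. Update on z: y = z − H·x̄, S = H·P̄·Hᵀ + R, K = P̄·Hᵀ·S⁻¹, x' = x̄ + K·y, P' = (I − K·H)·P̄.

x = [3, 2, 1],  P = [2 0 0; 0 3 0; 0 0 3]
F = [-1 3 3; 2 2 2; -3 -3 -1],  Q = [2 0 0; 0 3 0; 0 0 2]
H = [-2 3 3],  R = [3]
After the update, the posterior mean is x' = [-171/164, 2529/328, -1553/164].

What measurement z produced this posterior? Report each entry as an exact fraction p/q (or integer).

x̄ = F·x = [6, 12, -16]
P̄ = F·P·Fᵀ + Q = [58 32 -30; 32 35 -36; -30 -36 50]
S = H·P̄·Hᵀ + R = [328]
K = P̄·Hᵀ·S⁻¹ = [-55/164; -67/328; 51/164]
x' − x̄ = [-1155/164, -1407/328, 1071/164] = K·y
y = (KᵀK)⁻¹·Kᵀ·(x' − x̄) = [21]
z = y + H·x̄ = [21] + [-24] = [-3]

z = [-3]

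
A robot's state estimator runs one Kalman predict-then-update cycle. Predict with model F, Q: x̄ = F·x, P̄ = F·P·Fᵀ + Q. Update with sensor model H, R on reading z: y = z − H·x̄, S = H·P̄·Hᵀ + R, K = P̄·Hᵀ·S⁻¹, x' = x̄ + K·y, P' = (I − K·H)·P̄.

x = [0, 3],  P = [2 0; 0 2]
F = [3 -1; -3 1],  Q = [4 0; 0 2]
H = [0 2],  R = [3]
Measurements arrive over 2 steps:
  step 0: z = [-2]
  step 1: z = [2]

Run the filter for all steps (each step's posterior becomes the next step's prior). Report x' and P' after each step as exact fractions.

step 0: x' = [47/91, -79/91], P' = [584/91 -60/91; -60/91 66/91]
step 1: x' = [-20308/23729, 22796/23729], P' = [157418/23729 -17046/23729; -17046/23729 17592/23729]

step 0: x̄ = F·x = [-3, 3]
step 0: P̄ = F·P·Fᵀ + Q = [24 -20; -20 22]
step 0: y = z − H·x̄ = [-8]
step 0: S = H·P̄·Hᵀ + R = [91]
step 0: K = P̄·Hᵀ·S⁻¹ = [-40/91; 44/91]
step 0: x' = x̄ + K·y = [47/91, -79/91]
step 0: P' = (I − K·H)·P̄ = [584/91 -60/91; -60/91 66/91]
step 1: x̄ = F·x = [220/91, -220/91]
step 1: P̄ = F·P·Fᵀ + Q = [6046/91 -5682/91; -5682/91 5864/91]
step 1: y = z − H·x̄ = [622/91]
step 1: S = H·P̄·Hᵀ + R = [23729/91]
step 1: K = P̄·Hᵀ·S⁻¹ = [-11364/23729; 11728/23729]
step 1: x' = x̄ + K·y = [-20308/23729, 22796/23729]
step 1: P' = (I − K·H)·P̄ = [157418/23729 -17046/23729; -17046/23729 17592/23729]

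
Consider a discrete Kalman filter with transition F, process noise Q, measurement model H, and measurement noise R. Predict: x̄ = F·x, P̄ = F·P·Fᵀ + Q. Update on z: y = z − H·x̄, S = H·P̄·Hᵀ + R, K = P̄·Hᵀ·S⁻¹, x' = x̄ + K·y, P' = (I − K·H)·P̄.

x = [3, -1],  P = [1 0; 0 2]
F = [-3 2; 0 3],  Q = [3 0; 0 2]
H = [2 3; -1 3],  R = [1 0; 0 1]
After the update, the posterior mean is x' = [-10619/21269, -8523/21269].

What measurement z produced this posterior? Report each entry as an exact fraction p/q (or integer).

z = [-2, -1]

x̄ = F·x = [-11, -3]
P̄ = F·P·Fᵀ + Q = [20 12; 12 20]
S = H·P̄·Hᵀ + R = [405 176; 176 129]
K = P̄·Hᵀ·S⁻¹ = [6988/21269 -6896/21269; 2388/21269 4656/21269]
x' − x̄ = [223340/21269, 55284/21269] = K·y
y = (KᵀK)⁻¹·Kᵀ·(x' − x̄) = [29, -3]
z = y + H·x̄ = [29, -3] + [-31, 2] = [-2, -1]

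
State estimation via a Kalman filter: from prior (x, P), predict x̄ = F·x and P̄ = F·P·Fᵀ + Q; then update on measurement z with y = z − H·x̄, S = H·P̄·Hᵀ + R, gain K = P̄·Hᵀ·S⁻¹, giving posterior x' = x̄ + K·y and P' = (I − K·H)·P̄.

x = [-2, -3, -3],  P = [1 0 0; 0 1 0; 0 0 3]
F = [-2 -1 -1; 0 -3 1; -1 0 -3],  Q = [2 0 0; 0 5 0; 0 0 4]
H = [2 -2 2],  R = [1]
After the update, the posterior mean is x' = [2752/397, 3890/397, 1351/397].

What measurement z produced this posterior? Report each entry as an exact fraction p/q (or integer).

x̄ = F·x = [10, 6, 11]
P̄ = F·P·Fᵀ + Q = [10 0 11; 0 17 -9; 11 -9 32]
S = H·P̄·Hᵀ + R = [397]
K = P̄·Hᵀ·S⁻¹ = [42/397; -52/397; 104/397]
x' − x̄ = [-1218/397, 1508/397, -3016/397] = K·y
y = (KᵀK)⁻¹·Kᵀ·(x' − x̄) = [-29]
z = y + H·x̄ = [-29] + [30] = [1]

z = [1]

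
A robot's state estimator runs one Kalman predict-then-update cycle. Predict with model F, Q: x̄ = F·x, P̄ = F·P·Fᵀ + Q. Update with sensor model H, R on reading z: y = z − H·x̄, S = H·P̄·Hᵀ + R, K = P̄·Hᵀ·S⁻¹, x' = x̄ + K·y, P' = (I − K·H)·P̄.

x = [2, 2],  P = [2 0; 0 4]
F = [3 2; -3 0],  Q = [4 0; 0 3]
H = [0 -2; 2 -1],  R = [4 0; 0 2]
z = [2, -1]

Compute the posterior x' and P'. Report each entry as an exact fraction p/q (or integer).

x' = [-1724/2185, -99/115]
P' = [1498/2185 48/115; 48/115 102/115]

x̄ = F·x = [10, -6]
P̄ = F·P·Fᵀ + Q = [38 -18; -18 21]
y = z − H·x̄ = [-10, -27]
S = H·P̄·Hᵀ + R = [88 114; 114 247]
K = P̄·Hᵀ·S⁻¹ = [-24/115 1042/2185; -51/115 -3/115]
x' = x̄ + K·y = [-1724/2185, -99/115]
P' = (I − K·H)·P̄ = [1498/2185 48/115; 48/115 102/115]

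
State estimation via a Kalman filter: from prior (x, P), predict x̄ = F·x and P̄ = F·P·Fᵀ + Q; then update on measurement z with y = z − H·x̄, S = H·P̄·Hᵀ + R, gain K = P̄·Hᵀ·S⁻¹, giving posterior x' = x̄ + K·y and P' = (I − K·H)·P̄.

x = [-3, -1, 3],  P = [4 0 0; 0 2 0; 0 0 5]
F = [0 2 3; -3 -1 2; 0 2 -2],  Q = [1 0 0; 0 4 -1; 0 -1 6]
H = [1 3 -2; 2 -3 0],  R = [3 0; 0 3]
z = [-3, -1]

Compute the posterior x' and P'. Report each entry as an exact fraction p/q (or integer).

x' = [-320185/413819, -64898/413819, 10747/13349]
P' = [2193846/413819 1347330/413819 95988/13349; 1347330/413819 958042/413819 65007/13349; 95988/13349 65007/13349 148566/13349]

x̄ = F·x = [7, 16, -8]
P̄ = F·P·Fᵀ + Q = [54 26 -22; 26 62 -25; -22 -25 34]
y = z − H·x̄ = [-74, 33]
S = H·P̄·Hᵀ + R = [1295 -434; -434 465]
K = P̄·Hᵀ·S⁻¹ = [3060/13349 16462/59117; 2054/13349 -8546/59117; -2041/13349 -145/1907]
x' = x̄ + K·y = [-320185/413819, -64898/413819, 10747/13349]
P' = (I − K·H)·P̄ = [2193846/413819 1347330/413819 95988/13349; 1347330/413819 958042/413819 65007/13349; 95988/13349 65007/13349 148566/13349]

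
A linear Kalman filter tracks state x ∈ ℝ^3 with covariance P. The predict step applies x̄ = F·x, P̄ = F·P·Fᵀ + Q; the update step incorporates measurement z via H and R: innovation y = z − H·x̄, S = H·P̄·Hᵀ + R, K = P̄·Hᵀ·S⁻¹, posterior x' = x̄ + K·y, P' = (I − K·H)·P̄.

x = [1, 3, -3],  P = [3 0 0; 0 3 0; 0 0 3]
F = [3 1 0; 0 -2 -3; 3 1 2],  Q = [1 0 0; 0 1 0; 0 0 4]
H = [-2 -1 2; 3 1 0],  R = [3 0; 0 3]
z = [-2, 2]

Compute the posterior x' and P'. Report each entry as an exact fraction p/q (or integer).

x' = [69345/48242, -51808/24121, -17229/24121]
P' = [61255/48242 -67617/24121 1853/24121; -67617/24121 201594/24121 17934/24121; 1853/24121 17934/24121 26000/24121]

x̄ = F·x = [6, 3, 0]
P̄ = F·P·Fᵀ + Q = [31 -6 30; -6 40 -24; 30 -24 46]
y = z − H·x̄ = [13, -19]
S = H·P̄·Hᵀ + R = [183 -64; -64 286]
K = P̄·Hᵀ·S⁻¹ = [3356/24121 16177/48242; -10164/24121 -419/24121; 10120/24121 7831/24121]
x' = x̄ + K·y = [69345/48242, -51808/24121, -17229/24121]
P' = (I − K·H)·P̄ = [61255/48242 -67617/24121 1853/24121; -67617/24121 201594/24121 17934/24121; 1853/24121 17934/24121 26000/24121]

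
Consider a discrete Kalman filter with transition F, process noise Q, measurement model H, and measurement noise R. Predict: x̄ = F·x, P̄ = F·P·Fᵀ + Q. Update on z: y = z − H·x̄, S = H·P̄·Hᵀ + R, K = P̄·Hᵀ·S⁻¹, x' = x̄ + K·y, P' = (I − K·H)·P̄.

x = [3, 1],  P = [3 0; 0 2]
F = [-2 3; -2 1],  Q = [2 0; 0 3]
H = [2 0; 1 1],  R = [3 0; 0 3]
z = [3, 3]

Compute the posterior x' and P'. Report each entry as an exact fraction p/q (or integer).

x' = [1377/764, 207/1528]
P' = [237/382 -249/764; -249/764 3453/1528]

x̄ = F·x = [-3, -5]
P̄ = F·P·Fᵀ + Q = [32 18; 18 17]
y = z − H·x̄ = [9, 11]
S = H·P̄·Hᵀ + R = [131 100; 100 88]
K = P̄·Hᵀ·S⁻¹ = [79/191 75/764; -83/382 985/1528]
x' = x̄ + K·y = [1377/764, 207/1528]
P' = (I − K·H)·P̄ = [237/382 -249/764; -249/764 3453/1528]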